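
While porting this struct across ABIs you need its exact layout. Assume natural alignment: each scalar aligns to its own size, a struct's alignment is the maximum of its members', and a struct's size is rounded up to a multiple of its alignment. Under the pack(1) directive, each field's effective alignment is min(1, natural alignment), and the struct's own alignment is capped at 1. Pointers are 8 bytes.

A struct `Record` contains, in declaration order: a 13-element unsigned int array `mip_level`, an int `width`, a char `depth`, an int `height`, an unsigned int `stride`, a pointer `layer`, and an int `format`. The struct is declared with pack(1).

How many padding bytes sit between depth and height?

@0: mip_level [52B, align 1] → 52
@52: width [4B, align 1] → 56
@56: depth [1B, align 1] → 57
@57: height [4B, align 1] → 61

0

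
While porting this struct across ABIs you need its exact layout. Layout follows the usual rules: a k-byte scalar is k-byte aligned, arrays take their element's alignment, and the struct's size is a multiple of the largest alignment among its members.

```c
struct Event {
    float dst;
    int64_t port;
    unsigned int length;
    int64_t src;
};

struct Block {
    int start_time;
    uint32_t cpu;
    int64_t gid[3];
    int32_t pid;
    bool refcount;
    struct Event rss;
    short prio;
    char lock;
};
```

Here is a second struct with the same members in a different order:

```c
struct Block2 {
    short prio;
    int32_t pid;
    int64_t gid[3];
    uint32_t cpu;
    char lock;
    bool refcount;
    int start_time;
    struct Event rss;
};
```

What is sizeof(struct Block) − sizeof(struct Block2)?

Event: dst at 0 (size 4, align 4) → ends 4; pad 4 to align 8 for port; port at 8 (size 8, align 8) → ends 16; length at 16 (size 4, align 4) → ends 20; pad 4 to align 8 for src; src at 24 (size 8, align 8) → ends 32; total 32 bytes, alignment 8
start_time at 0 (size 4, align 4) → ends 4
cpu at 4 (size 4, align 4) → ends 8
gid at 8 (size 24, align 8) → ends 32
pid at 32 (size 4, align 4) → ends 36
refcount at 36 (size 1, align 1) → ends 37
pad 3 to align 8 for rss
rss at 40 (size 32, align 8) → ends 72
prio at 72 (size 2, align 2) → ends 74
lock at 74 (size 1, align 1) → ends 75
tail pad 5 to reach multiple of 8
total 80 bytes, alignment 8
— Block2 —
prio at 0 (size 2, align 2) → ends 2
pad 2 to align 4 for pid
pid at 4 (size 4, align 4) → ends 8
gid at 8 (size 24, align 8) → ends 32
cpu at 32 (size 4, align 4) → ends 36
lock at 36 (size 1, align 1) → ends 37
refcount at 37 (size 1, align 1) → ends 38
pad 2 to align 4 for start_time
start_time at 40 (size 4, align 4) → ends 44
pad 4 to align 8 for rss
rss at 48 (size 32, align 8) → ends 80
total 80 bytes, alignment 8
80 − 80 = 0

0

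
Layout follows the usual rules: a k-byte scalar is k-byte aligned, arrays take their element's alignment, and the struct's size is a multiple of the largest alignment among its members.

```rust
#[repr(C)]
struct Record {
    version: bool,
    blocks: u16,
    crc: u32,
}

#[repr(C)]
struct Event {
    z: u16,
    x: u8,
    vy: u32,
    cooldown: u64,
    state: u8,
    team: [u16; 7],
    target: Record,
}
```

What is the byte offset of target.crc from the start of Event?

Record: 0..1  version  (1B, 1-aligned); 1..2  -- padding (1B); 2..4  blocks  (2B, 2-aligned); 4..8  crc  (4B, 4-aligned); sizeof = 8, alignof = 4
0..2  z  (2B, 2-aligned)
2..3  x  (1B, 1-aligned)
3..4  -- padding (1B)
4..8  vy  (4B, 4-aligned)
8..16  cooldown  (8B, 8-aligned)
16..17  state  (1B, 1-aligned)
17..18  -- padding (1B)
18..32  team  (14B, 2-aligned)
32..40  target  (8B, 4-aligned)
within Record: crc at 4
32 + 4 = 36

36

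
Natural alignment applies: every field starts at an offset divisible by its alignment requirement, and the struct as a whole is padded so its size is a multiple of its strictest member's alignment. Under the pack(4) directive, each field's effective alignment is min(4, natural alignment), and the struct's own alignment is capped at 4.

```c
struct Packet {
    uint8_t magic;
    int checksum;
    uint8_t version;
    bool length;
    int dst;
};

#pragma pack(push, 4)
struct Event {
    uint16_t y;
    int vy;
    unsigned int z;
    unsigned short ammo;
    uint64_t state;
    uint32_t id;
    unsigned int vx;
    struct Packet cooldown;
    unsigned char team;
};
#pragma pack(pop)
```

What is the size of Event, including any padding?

Packet: 0..1  magic  (1B, 1-aligned); 1..4  -- padding (3B); 4..8  checksum  (4B, 4-aligned); 8..9  version  (1B, 1-aligned); 9..10  length  (1B, 1-aligned); 10..12  -- padding (2B); 12..16  dst  (4B, 4-aligned); sizeof = 16, alignof = 4
0..2  y  (2B, 2-aligned)
2..4  -- padding (2B)
4..8  vy  (4B, 4-aligned)
8..12  z  (4B, 4-aligned)
12..14  ammo  (2B, 2-aligned)
14..16  -- padding (2B)
16..24  state  (8B, 4-aligned)
24..28  id  (4B, 4-aligned)
28..32  vx  (4B, 4-aligned)
32..48  cooldown  (16B, 4-aligned)
48..49  team  (1B, 1-aligned)
49..52  -- tail padding (3B)
sizeof = 52, alignof = 4

52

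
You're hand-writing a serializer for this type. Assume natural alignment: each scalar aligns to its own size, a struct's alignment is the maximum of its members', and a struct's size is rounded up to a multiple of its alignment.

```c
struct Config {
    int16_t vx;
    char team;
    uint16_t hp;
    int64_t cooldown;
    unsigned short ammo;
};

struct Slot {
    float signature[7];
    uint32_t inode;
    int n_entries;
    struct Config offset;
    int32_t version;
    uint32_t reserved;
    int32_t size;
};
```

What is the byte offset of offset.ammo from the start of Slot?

56

Config: vx at 0 (size 2, align 2) → ends 2; team at 2 (size 1, align 1) → ends 3; pad 1 to align 2 for hp; hp at 4 (size 2, align 2) → ends 6; pad 2 to align 8 for cooldown; cooldown at 8 (size 8, align 8) → ends 16; ammo at 16 (size 2, align 2) → ends 18; tail pad 6 to reach multiple of 8; total 24 bytes, alignment 8
signature at 0 (size 28, align 4) → ends 28
inode at 28 (size 4, align 4) → ends 32
n_entries at 32 (size 4, align 4) → ends 36
pad 4 to align 8 for offset
offset at 40 (size 24, align 8) → ends 64
within Config: ammo at 16
40 + 16 = 56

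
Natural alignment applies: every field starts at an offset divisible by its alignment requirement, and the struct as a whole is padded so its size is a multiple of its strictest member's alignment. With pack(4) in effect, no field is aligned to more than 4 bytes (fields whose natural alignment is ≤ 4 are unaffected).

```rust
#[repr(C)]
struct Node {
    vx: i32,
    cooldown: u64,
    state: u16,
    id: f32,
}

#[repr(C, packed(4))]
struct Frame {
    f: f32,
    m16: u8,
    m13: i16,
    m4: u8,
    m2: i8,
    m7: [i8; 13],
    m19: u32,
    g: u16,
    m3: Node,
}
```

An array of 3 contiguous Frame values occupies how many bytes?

168

Node: @0: vx [4B, align 4] → 4; +4 pad (align 8); @8: cooldown [8B, align 8] → 16; @16: state [2B, align 2] → 18; +2 pad (align 4); @20: id [4B, align 4] → 24; size 24, align 8
@0: f [4B, align 4] → 4
@4: m16 [1B, align 1] → 5
+1 pad (align 2)
@6: m13 [2B, align 2] → 8
@8: m4 [1B, align 1] → 9
@9: m2 [1B, align 1] → 10
@10: m7 [13B, align 1] → 23
+1 pad (align 4)
@24: m19 [4B, align 4] → 28
@28: g [2B, align 2] → 30
+2 pad (align 4)
@32: m3 [24B, align 4] → 56
size 56, align 4
array of 3: 3 × 56 = 168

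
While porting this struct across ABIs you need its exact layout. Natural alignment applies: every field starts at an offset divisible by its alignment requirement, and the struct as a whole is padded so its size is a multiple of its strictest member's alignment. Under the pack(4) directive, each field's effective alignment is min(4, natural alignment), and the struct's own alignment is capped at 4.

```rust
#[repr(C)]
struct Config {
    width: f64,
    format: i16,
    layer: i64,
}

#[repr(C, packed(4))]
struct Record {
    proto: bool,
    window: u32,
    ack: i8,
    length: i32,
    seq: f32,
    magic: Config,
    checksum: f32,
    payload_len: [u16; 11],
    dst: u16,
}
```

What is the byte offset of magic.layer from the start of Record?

36

Config: @0: width [8B, align 8] → 8; @8: format [2B, align 2] → 10; +6 pad (align 8); @16: layer [8B, align 8] → 24; size 24, align 8
@0: proto [1B, align 1] → 1
+3 pad (align 4)
@4: window [4B, align 4] → 8
@8: ack [1B, align 1] → 9
+3 pad (align 4)
@12: length [4B, align 4] → 16
@16: seq [4B, align 4] → 20
@20: magic [24B, align 4] → 44
within Config: layer at 16
20 + 16 = 36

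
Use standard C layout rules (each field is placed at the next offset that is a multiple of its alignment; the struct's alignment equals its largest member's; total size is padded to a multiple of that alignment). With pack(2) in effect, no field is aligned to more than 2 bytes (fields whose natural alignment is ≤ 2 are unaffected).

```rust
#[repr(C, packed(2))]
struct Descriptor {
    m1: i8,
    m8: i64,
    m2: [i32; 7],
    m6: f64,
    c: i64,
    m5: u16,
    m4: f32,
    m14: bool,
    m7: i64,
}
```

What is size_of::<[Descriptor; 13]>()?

m1 at 0 (size 1, align 1) → ends 1
pad 1 to align 2 for m8
m8 at 2 (size 8, align 2) → ends 10
m2 at 10 (size 28, align 2) → ends 38
m6 at 38 (size 8, align 2) → ends 46
c at 46 (size 8, align 2) → ends 54
m5 at 54 (size 2, align 2) → ends 56
m4 at 56 (size 4, align 2) → ends 60
m14 at 60 (size 1, align 1) → ends 61
pad 1 to align 2 for m7
m7 at 62 (size 8, align 2) → ends 70
total 70 bytes, alignment 2
array of 13: 13 × 70 = 910

910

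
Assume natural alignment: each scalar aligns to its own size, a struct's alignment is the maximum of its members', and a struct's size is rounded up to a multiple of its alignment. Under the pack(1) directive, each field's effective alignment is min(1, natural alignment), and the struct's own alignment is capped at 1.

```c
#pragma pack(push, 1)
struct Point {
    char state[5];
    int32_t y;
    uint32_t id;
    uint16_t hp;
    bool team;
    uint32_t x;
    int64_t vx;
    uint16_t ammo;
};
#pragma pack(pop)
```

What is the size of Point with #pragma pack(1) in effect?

30

0..5  state  (5B, 1-aligned)
5..9  y  (4B, 1-aligned)
9..13  id  (4B, 1-aligned)
13..15  hp  (2B, 1-aligned)
15..16  team  (1B, 1-aligned)
16..20  x  (4B, 1-aligned)
20..28  vx  (8B, 1-aligned)
28..30  ammo  (2B, 1-aligned)
sizeof = 30, alignof = 1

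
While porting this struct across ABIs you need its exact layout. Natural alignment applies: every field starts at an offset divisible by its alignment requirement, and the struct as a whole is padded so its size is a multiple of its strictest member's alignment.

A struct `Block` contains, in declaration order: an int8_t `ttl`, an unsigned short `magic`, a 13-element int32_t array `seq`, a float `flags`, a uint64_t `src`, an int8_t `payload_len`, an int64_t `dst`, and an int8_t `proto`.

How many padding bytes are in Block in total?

19

0..1  ttl  (1B, 1-aligned)
1..2  -- padding (1B)
2..4  magic  (2B, 2-aligned)
4..56  seq  (52B, 4-aligned)
56..60  flags  (4B, 4-aligned)
60..64  -- padding (4B)
64..72  src  (8B, 8-aligned)
72..73  payload_len  (1B, 1-aligned)
73..80  -- padding (7B)
80..88  dst  (8B, 8-aligned)
88..89  proto  (1B, 1-aligned)
89..96  -- tail padding (7B)
sizeof = 96, alignof = 8
data bytes 77, size 96 → padding 19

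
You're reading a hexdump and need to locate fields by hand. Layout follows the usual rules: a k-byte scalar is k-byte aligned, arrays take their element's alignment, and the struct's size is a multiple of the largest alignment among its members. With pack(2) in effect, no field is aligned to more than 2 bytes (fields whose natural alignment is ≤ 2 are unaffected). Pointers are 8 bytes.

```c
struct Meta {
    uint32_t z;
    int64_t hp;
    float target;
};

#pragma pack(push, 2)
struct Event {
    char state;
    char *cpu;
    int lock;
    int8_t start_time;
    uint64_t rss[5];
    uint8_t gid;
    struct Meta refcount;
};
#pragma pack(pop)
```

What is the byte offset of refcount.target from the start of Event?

74

Meta: 0..4  z  (4B, 4-aligned); 4..8  -- padding (4B); 8..16  hp  (8B, 8-aligned); 16..20  target  (4B, 4-aligned); 20..24  -- tail padding (4B); sizeof = 24, alignof = 8
0..1  state  (1B, 1-aligned)
1..2  -- padding (1B)
2..10  cpu  (8B, 2-aligned)
10..14  lock  (4B, 2-aligned)
14..15  start_time  (1B, 1-aligned)
15..16  -- padding (1B)
16..56  rss  (40B, 2-aligned)
56..57  gid  (1B, 1-aligned)
57..58  -- padding (1B)
58..82  refcount  (24B, 2-aligned)
within Meta: target at 16
58 + 16 = 74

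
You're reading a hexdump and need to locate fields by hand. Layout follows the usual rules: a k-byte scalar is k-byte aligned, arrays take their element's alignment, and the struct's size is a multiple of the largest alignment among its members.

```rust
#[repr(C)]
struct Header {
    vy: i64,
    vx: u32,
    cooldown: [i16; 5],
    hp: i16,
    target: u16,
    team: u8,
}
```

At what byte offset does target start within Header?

24

vy at 0 (size 8, align 8) → ends 8
vx at 8 (size 4, align 4) → ends 12
cooldown at 12 (size 10, align 2) → ends 22
hp at 22 (size 2, align 2) → ends 24
target at 24 (size 2, align 2) → ends 26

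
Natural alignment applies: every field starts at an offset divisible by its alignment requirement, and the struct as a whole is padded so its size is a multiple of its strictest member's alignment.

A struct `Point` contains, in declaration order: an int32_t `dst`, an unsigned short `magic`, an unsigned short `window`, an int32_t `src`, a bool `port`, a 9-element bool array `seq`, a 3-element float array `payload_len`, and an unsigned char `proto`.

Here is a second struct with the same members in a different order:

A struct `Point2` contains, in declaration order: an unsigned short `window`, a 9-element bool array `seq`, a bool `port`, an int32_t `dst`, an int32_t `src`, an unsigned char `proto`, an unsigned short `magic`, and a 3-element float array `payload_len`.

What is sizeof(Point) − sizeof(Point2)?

dst at 0 (size 4, align 4) → ends 4
magic at 4 (size 2, align 2) → ends 6
window at 6 (size 2, align 2) → ends 8
src at 8 (size 4, align 4) → ends 12
port at 12 (size 1, align 1) → ends 13
seq at 13 (size 9, align 1) → ends 22
pad 2 to align 4 for payload_len
payload_len at 24 (size 12, align 4) → ends 36
proto at 36 (size 1, align 1) → ends 37
tail pad 3 to reach multiple of 4
total 40 bytes, alignment 4
— Point2 —
window at 0 (size 2, align 2) → ends 2
seq at 2 (size 9, align 1) → ends 11
port at 11 (size 1, align 1) → ends 12
dst at 12 (size 4, align 4) → ends 16
src at 16 (size 4, align 4) → ends 20
proto at 20 (size 1, align 1) → ends 21
pad 1 to align 2 for magic
magic at 22 (size 2, align 2) → ends 24
payload_len at 24 (size 12, align 4) → ends 36
total 36 bytes, alignment 4
40 − 36 = 4

4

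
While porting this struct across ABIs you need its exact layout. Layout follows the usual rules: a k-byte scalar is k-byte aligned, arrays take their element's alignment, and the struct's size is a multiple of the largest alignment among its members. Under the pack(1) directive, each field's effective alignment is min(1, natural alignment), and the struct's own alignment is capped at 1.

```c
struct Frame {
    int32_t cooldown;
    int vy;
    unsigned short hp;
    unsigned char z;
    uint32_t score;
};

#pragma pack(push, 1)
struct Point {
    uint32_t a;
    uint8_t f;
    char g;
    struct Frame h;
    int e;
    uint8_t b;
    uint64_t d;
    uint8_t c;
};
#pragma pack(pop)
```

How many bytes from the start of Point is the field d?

27

Frame: @0: cooldown [4B, align 4] → 4; @4: vy [4B, align 4] → 8; @8: hp [2B, align 2] → 10; @10: z [1B, align 1] → 11; +1 pad (align 4); @12: score [4B, align 4] → 16; size 16, align 4
@0: a [4B, align 1] → 4
@4: f [1B, align 1] → 5
@5: g [1B, align 1] → 6
@6: h [16B, align 1] → 22
@22: e [4B, align 1] → 26
@26: b [1B, align 1] → 27
@27: d [8B, align 1] → 35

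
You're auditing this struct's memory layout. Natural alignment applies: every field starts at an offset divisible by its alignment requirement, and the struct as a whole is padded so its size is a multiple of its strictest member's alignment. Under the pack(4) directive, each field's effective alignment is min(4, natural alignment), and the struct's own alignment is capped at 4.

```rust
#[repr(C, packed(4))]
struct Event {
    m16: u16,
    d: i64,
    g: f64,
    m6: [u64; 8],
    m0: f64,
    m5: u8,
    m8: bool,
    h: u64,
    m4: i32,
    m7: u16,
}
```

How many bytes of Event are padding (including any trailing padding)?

6

m16 at 0 (size 2, align 2) → ends 2
pad 2 to align 4 for d
d at 4 (size 8, align 4) → ends 12
g at 12 (size 8, align 4) → ends 20
m6 at 20 (size 64, align 4) → ends 84
m0 at 84 (size 8, align 4) → ends 92
m5 at 92 (size 1, align 1) → ends 93
m8 at 93 (size 1, align 1) → ends 94
pad 2 to align 4 for h
h at 96 (size 8, align 4) → ends 104
m4 at 104 (size 4, align 4) → ends 108
m7 at 108 (size 2, align 2) → ends 110
tail pad 2 to reach multiple of 4
total 112 bytes, alignment 4
data bytes 106, size 112 → padding 6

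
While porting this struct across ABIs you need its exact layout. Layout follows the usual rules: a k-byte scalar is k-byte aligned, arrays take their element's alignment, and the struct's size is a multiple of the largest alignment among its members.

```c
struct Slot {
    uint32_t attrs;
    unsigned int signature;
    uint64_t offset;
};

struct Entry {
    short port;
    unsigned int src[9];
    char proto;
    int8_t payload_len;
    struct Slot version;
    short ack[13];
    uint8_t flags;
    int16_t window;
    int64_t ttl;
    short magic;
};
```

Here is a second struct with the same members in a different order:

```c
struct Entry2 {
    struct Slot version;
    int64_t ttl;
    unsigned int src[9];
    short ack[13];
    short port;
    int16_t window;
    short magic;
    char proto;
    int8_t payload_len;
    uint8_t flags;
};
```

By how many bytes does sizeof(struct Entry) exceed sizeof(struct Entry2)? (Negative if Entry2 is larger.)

Slot: @0: attrs [4B, align 4] → 4; @4: signature [4B, align 4] → 8; @8: offset [8B, align 8] → 16; size 16, align 8
@0: port [2B, align 2] → 2
+2 pad (align 4)
@4: src [36B, align 4] → 40
@40: proto [1B, align 1] → 41
@41: payload_len [1B, align 1] → 42
+6 pad (align 8)
@48: version [16B, align 8] → 64
@64: ack [26B, align 2] → 90
@90: flags [1B, align 1] → 91
+1 pad (align 2)
@92: window [2B, align 2] → 94
+2 pad (align 8)
@96: ttl [8B, align 8] → 104
@104: magic [2B, align 2] → 106
+6 tail pad (align 8)
size 112, align 8
— Entry2 —
@0: version [16B, align 8] → 16
@16: ttl [8B, align 8] → 24
@24: src [36B, align 4] → 60
@60: ack [26B, align 2] → 86
@86: port [2B, align 2] → 88
@88: window [2B, align 2] → 90
@90: magic [2B, align 2] → 92
@92: proto [1B, align 1] → 93
@93: payload_len [1B, align 1] → 94
@94: flags [1B, align 1] → 95
+1 tail pad (align 8)
size 96, align 8
112 − 96 = 16

16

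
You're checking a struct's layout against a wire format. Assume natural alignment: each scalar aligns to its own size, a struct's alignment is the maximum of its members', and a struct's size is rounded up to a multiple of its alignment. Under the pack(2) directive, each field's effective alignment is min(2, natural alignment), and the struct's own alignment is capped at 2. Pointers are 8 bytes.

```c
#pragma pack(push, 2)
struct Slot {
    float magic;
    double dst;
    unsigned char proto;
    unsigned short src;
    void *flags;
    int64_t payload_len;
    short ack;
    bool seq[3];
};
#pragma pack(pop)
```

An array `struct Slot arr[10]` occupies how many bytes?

0..4  magic  (4B, 2-aligned)
4..12  dst  (8B, 2-aligned)
12..13  proto  (1B, 1-aligned)
13..14  -- padding (1B)
14..16  src  (2B, 2-aligned)
16..24  flags  (8B, 2-aligned)
24..32  payload_len  (8B, 2-aligned)
32..34  ack  (2B, 2-aligned)
34..37  seq  (3B, 1-aligned)
37..38  -- tail padding (1B)
sizeof = 38, alignof = 2
array of 10: 10 × 38 = 380

380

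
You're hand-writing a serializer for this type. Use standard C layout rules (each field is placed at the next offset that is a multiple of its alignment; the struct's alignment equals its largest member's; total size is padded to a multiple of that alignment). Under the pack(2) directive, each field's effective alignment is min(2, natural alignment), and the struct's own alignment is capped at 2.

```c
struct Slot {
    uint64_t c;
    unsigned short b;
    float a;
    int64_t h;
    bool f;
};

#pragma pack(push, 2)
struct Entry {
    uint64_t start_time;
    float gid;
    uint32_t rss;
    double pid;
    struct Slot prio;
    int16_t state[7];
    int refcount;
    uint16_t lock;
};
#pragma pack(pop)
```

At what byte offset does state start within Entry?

56

Slot: @0: c [8B, align 8] → 8; @8: b [2B, align 2] → 10; +2 pad (align 4); @12: a [4B, align 4] → 16; @16: h [8B, align 8] → 24; @24: f [1B, align 1] → 25; +7 tail pad (align 8); size 32, align 8
@0: start_time [8B, align 2] → 8
@8: gid [4B, align 2] → 12
@12: rss [4B, align 2] → 16
@16: pid [8B, align 2] → 24
@24: prio [32B, align 2] → 56
@56: state [14B, align 2] → 70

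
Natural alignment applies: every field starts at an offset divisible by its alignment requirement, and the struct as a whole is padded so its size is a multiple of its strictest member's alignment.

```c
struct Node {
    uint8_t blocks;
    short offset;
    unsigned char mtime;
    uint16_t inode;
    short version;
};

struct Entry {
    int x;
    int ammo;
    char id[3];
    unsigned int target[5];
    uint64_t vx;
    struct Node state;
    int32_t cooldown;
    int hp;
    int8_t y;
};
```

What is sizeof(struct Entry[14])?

Node: @0: blocks [1B, align 1] → 1; +1 pad (align 2); @2: offset [2B, align 2] → 4; @4: mtime [1B, align 1] → 5; +1 pad (align 2); @6: inode [2B, align 2] → 8; @8: version [2B, align 2] → 10; size 10, align 2
@0: x [4B, align 4] → 4
@4: ammo [4B, align 4] → 8
@8: id [3B, align 1] → 11
+1 pad (align 4)
@12: target [20B, align 4] → 32
@32: vx [8B, align 8] → 40
@40: state [10B, align 2] → 50
+2 pad (align 4)
@52: cooldown [4B, align 4] → 56
@56: hp [4B, align 4] → 60
@60: y [1B, align 1] → 61
+3 tail pad (align 8)
size 64, align 8
array of 14: 14 × 64 = 896

896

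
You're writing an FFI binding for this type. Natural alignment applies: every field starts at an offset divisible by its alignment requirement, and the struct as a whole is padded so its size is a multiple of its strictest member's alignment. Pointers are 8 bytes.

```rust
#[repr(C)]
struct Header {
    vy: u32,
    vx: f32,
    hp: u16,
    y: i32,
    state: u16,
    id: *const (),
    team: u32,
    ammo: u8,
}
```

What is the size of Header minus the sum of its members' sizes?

11

0..4  vy  (4B, 4-aligned)
4..8  vx  (4B, 4-aligned)
8..10  hp  (2B, 2-aligned)
10..12  -- padding (2B)
12..16  y  (4B, 4-aligned)
16..18  state  (2B, 2-aligned)
18..24  -- padding (6B)
24..32  id  (8B, 8-aligned)
32..36  team  (4B, 4-aligned)
36..37  ammo  (1B, 1-aligned)
37..40  -- tail padding (3B)
sizeof = 40, alignof = 8
data bytes 29, size 40 → padding 11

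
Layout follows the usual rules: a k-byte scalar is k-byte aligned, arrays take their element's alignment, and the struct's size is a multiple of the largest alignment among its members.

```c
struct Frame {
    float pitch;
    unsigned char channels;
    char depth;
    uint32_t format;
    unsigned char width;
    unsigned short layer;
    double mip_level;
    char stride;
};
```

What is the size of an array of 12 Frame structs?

384

0..4  pitch  (4B, 4-aligned)
4..5  channels  (1B, 1-aligned)
5..6  depth  (1B, 1-aligned)
6..8  -- padding (2B)
8..12  format  (4B, 4-aligned)
12..13  width  (1B, 1-aligned)
13..14  -- padding (1B)
14..16  layer  (2B, 2-aligned)
16..24  mip_level  (8B, 8-aligned)
24..25  stride  (1B, 1-aligned)
25..32  -- tail padding (7B)
sizeof = 32, alignof = 8
array of 12: 12 × 32 = 384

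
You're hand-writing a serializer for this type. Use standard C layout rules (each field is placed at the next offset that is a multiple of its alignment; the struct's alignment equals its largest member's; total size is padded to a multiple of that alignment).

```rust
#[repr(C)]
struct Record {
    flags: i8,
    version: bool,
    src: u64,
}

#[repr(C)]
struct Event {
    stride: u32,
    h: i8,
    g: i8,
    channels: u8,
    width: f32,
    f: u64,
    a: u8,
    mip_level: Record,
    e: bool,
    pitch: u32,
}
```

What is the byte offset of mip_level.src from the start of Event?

Record: @0: flags [1B, align 1] → 1; @1: version [1B, align 1] → 2; +6 pad (align 8); @8: src [8B, align 8] → 16; size 16, align 8
@0: stride [4B, align 4] → 4
@4: h [1B, align 1] → 5
@5: g [1B, align 1] → 6
@6: channels [1B, align 1] → 7
+1 pad (align 4)
@8: width [4B, align 4] → 12
+4 pad (align 8)
@16: f [8B, align 8] → 24
@24: a [1B, align 1] → 25
+7 pad (align 8)
@32: mip_level [16B, align 8] → 48
within Record: src at 8
32 + 8 = 40

40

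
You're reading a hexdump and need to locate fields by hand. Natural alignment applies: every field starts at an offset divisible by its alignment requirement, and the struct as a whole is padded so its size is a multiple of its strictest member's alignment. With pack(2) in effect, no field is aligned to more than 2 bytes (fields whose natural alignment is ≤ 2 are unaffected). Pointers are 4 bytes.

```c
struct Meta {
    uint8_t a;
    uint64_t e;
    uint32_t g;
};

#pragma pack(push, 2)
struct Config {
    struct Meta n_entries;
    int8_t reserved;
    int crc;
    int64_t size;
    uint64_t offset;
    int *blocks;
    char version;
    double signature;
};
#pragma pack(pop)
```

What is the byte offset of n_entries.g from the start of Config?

Meta: a at 0 (size 1, align 1) → ends 1; pad 7 to align 8 for e; e at 8 (size 8, align 8) → ends 16; g at 16 (size 4, align 4) → ends 20; tail pad 4 to reach multiple of 8; total 24 bytes, alignment 8
n_entries at 0 (size 24, align 2) → ends 24
within Meta: g at 16
0 + 16 = 16

16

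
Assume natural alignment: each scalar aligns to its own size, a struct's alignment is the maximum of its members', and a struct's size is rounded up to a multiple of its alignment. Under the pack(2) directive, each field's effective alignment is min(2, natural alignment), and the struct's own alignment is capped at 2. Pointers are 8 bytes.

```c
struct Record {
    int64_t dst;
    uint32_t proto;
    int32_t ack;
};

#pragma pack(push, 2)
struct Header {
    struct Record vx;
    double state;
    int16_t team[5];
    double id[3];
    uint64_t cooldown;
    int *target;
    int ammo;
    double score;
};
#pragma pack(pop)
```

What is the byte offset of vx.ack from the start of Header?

Record: @0: dst [8B, align 8] → 8; @8: proto [4B, align 4] → 12; @12: ack [4B, align 4] → 16; size 16, align 8
@0: vx [16B, align 2] → 16
within Record: ack at 12
0 + 12 = 12

12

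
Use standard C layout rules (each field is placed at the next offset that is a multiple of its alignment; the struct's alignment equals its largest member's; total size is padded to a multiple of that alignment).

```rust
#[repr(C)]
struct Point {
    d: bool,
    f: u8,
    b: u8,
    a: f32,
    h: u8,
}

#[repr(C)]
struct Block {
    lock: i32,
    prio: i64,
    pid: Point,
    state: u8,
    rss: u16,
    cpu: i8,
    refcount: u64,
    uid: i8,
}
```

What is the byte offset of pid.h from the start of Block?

24

Point: @0: d [1B, align 1] → 1; @1: f [1B, align 1] → 2; @2: b [1B, align 1] → 3; +1 pad (align 4); @4: a [4B, align 4] → 8; @8: h [1B, align 1] → 9; +3 tail pad (align 4); size 12, align 4
@0: lock [4B, align 4] → 4
+4 pad (align 8)
@8: prio [8B, align 8] → 16
@16: pid [12B, align 4] → 28
within Point: h at 8
16 + 8 = 24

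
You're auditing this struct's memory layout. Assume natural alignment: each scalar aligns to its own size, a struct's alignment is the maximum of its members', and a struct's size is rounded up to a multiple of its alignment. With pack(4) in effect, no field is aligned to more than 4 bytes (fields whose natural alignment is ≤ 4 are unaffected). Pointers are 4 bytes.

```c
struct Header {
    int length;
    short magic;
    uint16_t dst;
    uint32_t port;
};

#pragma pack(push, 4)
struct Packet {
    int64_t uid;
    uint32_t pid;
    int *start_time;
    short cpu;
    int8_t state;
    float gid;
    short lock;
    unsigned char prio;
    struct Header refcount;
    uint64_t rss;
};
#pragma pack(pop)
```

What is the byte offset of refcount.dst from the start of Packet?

34

Header: length at 0 (size 4, align 4) → ends 4; magic at 4 (size 2, align 2) → ends 6; dst at 6 (size 2, align 2) → ends 8; port at 8 (size 4, align 4) → ends 12; total 12 bytes, alignment 4
uid at 0 (size 8, align 4) → ends 8
pid at 8 (size 4, align 4) → ends 12
start_time at 12 (size 4, align 4) → ends 16
cpu at 16 (size 2, align 2) → ends 18
state at 18 (size 1, align 1) → ends 19
pad 1 to align 4 for gid
gid at 20 (size 4, align 4) → ends 24
lock at 24 (size 2, align 2) → ends 26
prio at 26 (size 1, align 1) → ends 27
pad 1 to align 4 for refcount
refcount at 28 (size 12, align 4) → ends 40
within Header: dst at 6
28 + 6 = 34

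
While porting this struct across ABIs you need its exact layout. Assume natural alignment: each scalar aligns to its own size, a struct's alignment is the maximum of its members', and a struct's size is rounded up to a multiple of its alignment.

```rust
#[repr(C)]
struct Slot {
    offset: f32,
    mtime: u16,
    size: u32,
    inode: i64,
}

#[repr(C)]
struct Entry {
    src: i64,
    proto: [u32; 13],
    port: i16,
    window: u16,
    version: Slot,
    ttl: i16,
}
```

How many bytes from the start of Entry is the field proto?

8

Slot: 0..4  offset  (4B, 4-aligned); 4..6  mtime  (2B, 2-aligned); 6..8  -- padding (2B); 8..12  size  (4B, 4-aligned); 12..16  -- padding (4B); 16..24  inode  (8B, 8-aligned); sizeof = 24, alignof = 8
0..8  src  (8B, 8-aligned)
8..60  proto  (52B, 4-aligned)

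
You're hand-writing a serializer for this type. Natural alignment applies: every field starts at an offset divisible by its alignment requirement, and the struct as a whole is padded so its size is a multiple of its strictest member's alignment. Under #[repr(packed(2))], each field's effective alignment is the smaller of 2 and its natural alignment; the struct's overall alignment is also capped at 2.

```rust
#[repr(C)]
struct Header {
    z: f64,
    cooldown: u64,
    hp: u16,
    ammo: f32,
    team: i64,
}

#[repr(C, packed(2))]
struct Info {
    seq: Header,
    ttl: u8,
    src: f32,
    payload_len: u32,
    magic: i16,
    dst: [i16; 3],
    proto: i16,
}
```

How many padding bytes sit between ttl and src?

1

Header: @0: z [8B, align 8] → 8; @8: cooldown [8B, align 8] → 16; @16: hp [2B, align 2] → 18; +2 pad (align 4); @20: ammo [4B, align 4] → 24; @24: team [8B, align 8] → 32; size 32, align 8
@0: seq [32B, align 2] → 32
@32: ttl [1B, align 1] → 33
+1 pad (align 2)
@34: src [4B, align 2] → 38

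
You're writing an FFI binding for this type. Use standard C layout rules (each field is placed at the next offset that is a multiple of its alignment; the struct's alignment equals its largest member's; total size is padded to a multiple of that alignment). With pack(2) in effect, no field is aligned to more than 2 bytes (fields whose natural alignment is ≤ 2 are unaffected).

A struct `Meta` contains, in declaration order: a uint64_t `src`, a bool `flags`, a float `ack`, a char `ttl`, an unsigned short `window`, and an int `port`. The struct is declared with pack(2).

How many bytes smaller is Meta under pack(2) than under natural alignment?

2

natural layout:
  @0: src [8B, align 8] → 8
  @8: flags [1B, align 1] → 9
  +3 pad (align 4)
  @12: ack [4B, align 4] → 16
  @16: ttl [1B, align 1] → 17
  +1 pad (align 2)
  @18: window [2B, align 2] → 20
  @20: port [4B, align 4] → 24
  size 24, align 8
packed(2) layout:
  @0: src [8B, align 2] → 8
  @8: flags [1B, align 1] → 9
  +1 pad (align 2)
  @10: ack [4B, align 2] → 14
  @14: ttl [1B, align 1] → 15
  +1 pad (align 2)
  @16: window [2B, align 2] → 18
  @18: port [4B, align 2] → 22
  size 22, align 2
24 − 22 = 2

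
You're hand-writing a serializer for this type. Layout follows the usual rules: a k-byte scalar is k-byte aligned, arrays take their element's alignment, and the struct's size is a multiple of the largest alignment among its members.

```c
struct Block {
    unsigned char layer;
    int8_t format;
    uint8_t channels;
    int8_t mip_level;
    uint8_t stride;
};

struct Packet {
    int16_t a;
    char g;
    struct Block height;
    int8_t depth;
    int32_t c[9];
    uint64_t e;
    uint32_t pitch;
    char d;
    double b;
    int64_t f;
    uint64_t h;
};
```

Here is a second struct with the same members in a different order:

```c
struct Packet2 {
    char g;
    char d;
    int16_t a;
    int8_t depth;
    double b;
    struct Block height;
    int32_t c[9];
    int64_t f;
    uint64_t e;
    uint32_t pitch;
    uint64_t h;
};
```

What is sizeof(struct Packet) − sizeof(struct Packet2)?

-8

Block: @0: layer [1B, align 1] → 1; @1: format [1B, align 1] → 2; @2: channels [1B, align 1] → 3; @3: mip_level [1B, align 1] → 4; @4: stride [1B, align 1] → 5; size 5, align 1
@0: a [2B, align 2] → 2
@2: g [1B, align 1] → 3
@3: height [5B, align 1] → 8
@8: depth [1B, align 1] → 9
+3 pad (align 4)
@12: c [36B, align 4] → 48
@48: e [8B, align 8] → 56
@56: pitch [4B, align 4] → 60
@60: d [1B, align 1] → 61
+3 pad (align 8)
@64: b [8B, align 8] → 72
@72: f [8B, align 8] → 80
@80: h [8B, align 8] → 88
size 88, align 8
— Packet2 —
@0: g [1B, align 1] → 1
@1: d [1B, align 1] → 2
@2: a [2B, align 2] → 4
@4: depth [1B, align 1] → 5
+3 pad (align 8)
@8: b [8B, align 8] → 16
@16: height [5B, align 1] → 21
+3 pad (align 4)
@24: c [36B, align 4] → 60
+4 pad (align 8)
@64: f [8B, align 8] → 72
@72: e [8B, align 8] → 80
@80: pitch [4B, align 4] → 84
+4 pad (align 8)
@88: h [8B, align 8] → 96
size 96, align 8
88 − 96 = -8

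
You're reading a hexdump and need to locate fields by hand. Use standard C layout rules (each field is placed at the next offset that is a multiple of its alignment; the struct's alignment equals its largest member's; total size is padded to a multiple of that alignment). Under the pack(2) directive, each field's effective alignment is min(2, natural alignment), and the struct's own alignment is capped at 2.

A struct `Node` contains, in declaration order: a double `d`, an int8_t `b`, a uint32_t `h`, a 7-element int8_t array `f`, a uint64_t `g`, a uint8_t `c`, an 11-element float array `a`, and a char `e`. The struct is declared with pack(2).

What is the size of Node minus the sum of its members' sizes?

4

@0: d [8B, align 2] → 8
@8: b [1B, align 1] → 9
+1 pad (align 2)
@10: h [4B, align 2] → 14
@14: f [7B, align 1] → 21
+1 pad (align 2)
@22: g [8B, align 2] → 30
@30: c [1B, align 1] → 31
+1 pad (align 2)
@32: a [44B, align 2] → 76
@76: e [1B, align 1] → 77
+1 tail pad (align 2)
size 78, align 2
data bytes 74, size 78 → padding 4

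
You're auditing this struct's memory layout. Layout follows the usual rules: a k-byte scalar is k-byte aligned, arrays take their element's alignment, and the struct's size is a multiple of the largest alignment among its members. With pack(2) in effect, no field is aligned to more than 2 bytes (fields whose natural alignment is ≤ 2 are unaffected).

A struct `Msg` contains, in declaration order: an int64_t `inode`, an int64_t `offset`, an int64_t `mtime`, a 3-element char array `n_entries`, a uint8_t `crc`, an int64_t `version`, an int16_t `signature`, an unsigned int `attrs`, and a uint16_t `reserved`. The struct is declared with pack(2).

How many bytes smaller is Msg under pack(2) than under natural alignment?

12

natural layout:
  inode at 0 (size 8, align 8) → ends 8
  offset at 8 (size 8, align 8) → ends 16
  mtime at 16 (size 8, align 8) → ends 24
  n_entries at 24 (size 3, align 1) → ends 27
  crc at 27 (size 1, align 1) → ends 28
  pad 4 to align 8 for version
  version at 32 (size 8, align 8) → ends 40
  signature at 40 (size 2, align 2) → ends 42
  pad 2 to align 4 for attrs
  attrs at 44 (size 4, align 4) → ends 48
  reserved at 48 (size 2, align 2) → ends 50
  tail pad 6 to reach multiple of 8
  total 56 bytes, alignment 8
packed(2) layout:
  inode at 0 (size 8, align 2) → ends 8
  offset at 8 (size 8, align 2) → ends 16
  mtime at 16 (size 8, align 2) → ends 24
  n_entries at 24 (size 3, align 1) → ends 27
  crc at 27 (size 1, align 1) → ends 28
  version at 28 (size 8, align 2) → ends 36
  signature at 36 (size 2, align 2) → ends 38
  attrs at 38 (size 4, align 2) → ends 42
  reserved at 42 (size 2, align 2) → ends 44
  total 44 bytes, alignment 2
56 − 44 = 12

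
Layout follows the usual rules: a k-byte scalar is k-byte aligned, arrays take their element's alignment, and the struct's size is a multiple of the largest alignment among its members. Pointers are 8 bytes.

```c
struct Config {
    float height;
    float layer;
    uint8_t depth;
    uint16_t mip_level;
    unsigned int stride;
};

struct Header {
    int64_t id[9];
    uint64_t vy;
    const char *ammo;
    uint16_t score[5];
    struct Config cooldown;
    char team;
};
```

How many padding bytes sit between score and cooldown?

2

Config: 0..4  height  (4B, 4-aligned); 4..8  layer  (4B, 4-aligned); 8..9  depth  (1B, 1-aligned); 9..10  -- padding (1B); 10..12  mip_level  (2B, 2-aligned); 12..16  stride  (4B, 4-aligned); sizeof = 16, alignof = 4
0..72  id  (72B, 8-aligned)
72..80  vy  (8B, 8-aligned)
80..88  ammo  (8B, 8-aligned)
88..98  score  (10B, 2-aligned)
98..100  -- padding (2B)
100..116  cooldown  (16B, 4-aligned)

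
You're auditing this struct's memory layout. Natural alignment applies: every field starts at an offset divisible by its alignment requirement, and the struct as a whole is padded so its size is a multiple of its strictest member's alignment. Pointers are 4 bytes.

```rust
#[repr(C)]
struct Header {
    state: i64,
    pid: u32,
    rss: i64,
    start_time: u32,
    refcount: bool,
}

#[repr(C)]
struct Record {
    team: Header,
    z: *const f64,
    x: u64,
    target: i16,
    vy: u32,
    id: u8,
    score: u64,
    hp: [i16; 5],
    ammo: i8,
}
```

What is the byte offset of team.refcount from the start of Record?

28

Header: @0: state [8B, align 8] → 8; @8: pid [4B, align 4] → 12; +4 pad (align 8); @16: rss [8B, align 8] → 24; @24: start_time [4B, align 4] → 28; @28: refcount [1B, align 1] → 29; +3 tail pad (align 8); size 32, align 8
@0: team [32B, align 8] → 32
within Header: refcount at 28
0 + 28 = 28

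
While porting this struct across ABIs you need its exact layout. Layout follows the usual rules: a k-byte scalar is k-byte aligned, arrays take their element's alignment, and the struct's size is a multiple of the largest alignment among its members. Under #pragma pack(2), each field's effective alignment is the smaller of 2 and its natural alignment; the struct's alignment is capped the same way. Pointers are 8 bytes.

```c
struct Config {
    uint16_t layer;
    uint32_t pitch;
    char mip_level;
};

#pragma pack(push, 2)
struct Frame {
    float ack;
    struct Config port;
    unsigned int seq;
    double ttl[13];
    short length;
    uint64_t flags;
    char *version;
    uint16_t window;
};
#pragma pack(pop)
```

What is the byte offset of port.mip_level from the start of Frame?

12

Config: @0: layer [2B, align 2] → 2; +2 pad (align 4); @4: pitch [4B, align 4] → 8; @8: mip_level [1B, align 1] → 9; +3 tail pad (align 4); size 12, align 4
@0: ack [4B, align 2] → 4
@4: port [12B, align 2] → 16
within Config: mip_level at 8
4 + 8 = 12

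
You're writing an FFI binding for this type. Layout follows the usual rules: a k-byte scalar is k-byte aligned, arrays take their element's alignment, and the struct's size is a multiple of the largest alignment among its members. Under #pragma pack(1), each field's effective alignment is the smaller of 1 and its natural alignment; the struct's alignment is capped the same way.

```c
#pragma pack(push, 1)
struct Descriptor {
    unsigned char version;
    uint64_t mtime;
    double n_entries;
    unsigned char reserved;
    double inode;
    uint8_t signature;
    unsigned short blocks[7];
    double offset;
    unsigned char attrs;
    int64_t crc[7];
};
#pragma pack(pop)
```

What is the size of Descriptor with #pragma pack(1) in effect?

106

0..1  version  (1B, 1-aligned)
1..9  mtime  (8B, 1-aligned)
9..17  n_entries  (8B, 1-aligned)
17..18  reserved  (1B, 1-aligned)
18..26  inode  (8B, 1-aligned)
26..27  signature  (1B, 1-aligned)
27..41  blocks  (14B, 1-aligned)
41..49  offset  (8B, 1-aligned)
49..50  attrs  (1B, 1-aligned)
50..106  crc  (56B, 1-aligned)
sizeof = 106, alignof = 1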